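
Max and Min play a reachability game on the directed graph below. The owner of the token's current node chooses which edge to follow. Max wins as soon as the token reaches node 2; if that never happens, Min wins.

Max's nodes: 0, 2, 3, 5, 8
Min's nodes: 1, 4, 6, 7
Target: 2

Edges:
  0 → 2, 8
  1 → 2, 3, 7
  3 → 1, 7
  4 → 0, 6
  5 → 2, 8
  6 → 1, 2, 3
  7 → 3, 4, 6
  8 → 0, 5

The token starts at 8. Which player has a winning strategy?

A0 = {2}
A1: add {0, 5} — 0 (Max) has 0→2; 5 (Max) has 5→2.
A2: add {8} — 8 (Max) has 8→0.
A3 = A2; e.g. 1 (Min) can still go to 3. Fixed point.
8 ∈ A2, so Max can force the target.

Max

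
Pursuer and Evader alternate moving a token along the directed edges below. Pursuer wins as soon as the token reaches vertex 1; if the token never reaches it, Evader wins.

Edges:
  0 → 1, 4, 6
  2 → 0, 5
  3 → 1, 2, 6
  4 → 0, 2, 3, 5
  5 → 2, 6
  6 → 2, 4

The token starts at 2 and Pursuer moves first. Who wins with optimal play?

Evader

Track states (vertex, player-to-move).
A0 = {(1,Pursuer), (1,Evader)}
A1: add {(0,Pursuer), (3,Pursuer)}.
A2 = A1; e.g. (0,Evader) stays out. (2,Pursuer) never enters ⇒ Evader avoids the target.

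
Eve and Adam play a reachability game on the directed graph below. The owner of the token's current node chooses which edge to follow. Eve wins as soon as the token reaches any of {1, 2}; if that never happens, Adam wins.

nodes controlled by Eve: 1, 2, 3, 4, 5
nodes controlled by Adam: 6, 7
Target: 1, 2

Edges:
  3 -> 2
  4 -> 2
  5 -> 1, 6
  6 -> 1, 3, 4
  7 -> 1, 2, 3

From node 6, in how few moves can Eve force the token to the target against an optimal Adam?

A0 = {1, 2}
A1: add {3, 4, 5} — 3 (Eve) has 3→2; 4 (Eve) has 4→2; 5 (Eve) has 5→1.
A2: add {6, 7} — 6 (Adam): all of {1, 3, 4} already in; 7 (Adam): all of {1, 2, 3} already in.
A2 = all vertices. Fixed point.
6 enters the attractor at level 2, so Eve can force the target in 2 moves from there.

2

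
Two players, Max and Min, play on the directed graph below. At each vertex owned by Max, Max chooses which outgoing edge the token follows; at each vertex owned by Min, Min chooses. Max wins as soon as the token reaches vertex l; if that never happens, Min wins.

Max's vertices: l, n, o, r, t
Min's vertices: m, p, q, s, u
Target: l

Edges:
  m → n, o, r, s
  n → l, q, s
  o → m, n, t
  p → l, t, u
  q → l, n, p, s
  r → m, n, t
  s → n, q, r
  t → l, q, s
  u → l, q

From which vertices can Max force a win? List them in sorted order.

A0 = {l}
A1: add {n, t} — n (Max) has n→l; t (Max) has t→l.
A2: add {o, r} — o (Max) has o→n; r (Max) has r→n.
A3 = A2; e.g. m (Min) can still go to s. Fixed point.
Max's winning region = {l, n, o, r, t}.

l, n, o, r, t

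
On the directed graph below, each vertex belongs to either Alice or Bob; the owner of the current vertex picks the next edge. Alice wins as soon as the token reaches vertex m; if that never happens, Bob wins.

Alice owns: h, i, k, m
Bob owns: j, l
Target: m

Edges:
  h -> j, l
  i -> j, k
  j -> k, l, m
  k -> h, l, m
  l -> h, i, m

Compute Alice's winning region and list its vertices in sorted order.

i, k, m

A0 = {m}
A1: add {k} — k (Alice) has k→m.
A2: add {i} — i (Alice) has i→k.
A3 = A2; e.g. h (Alice) has no edge into A2. Fixed point.
Alice's winning region = {i, k, m}.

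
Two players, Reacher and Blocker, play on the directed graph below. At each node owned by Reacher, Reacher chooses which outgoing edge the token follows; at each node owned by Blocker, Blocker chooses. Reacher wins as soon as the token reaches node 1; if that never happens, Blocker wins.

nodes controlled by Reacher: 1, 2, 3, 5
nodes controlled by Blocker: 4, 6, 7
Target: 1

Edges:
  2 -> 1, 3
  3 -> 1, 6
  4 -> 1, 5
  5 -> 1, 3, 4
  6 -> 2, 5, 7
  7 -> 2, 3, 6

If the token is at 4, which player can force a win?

A0 = {1}
A1: add {2, 3, 5} — 2 (Reacher) has 2→1; 3 (Reacher) has 3→1; 5 (Reacher) has 5→1.
A2: add {4} — 4 (Blocker): all of {1, 5} already in.
A3 = A2; e.g. 6 (Blocker) can still go to 7. Fixed point.
4 ∈ A2, so Reacher can force the target.

Reacher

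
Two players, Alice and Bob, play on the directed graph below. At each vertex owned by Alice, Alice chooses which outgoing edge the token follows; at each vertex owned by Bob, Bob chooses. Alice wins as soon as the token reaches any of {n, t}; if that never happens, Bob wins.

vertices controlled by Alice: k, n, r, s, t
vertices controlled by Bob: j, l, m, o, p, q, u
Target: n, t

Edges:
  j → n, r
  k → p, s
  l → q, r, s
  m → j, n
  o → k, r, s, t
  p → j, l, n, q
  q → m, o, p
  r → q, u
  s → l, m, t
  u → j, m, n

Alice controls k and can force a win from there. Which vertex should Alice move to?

A0 = {n, t}
A1: add {s} — s (Alice) has s→t.
A2: add {k} — k (Alice) has k→s.
A3 = A2; e.g. j (Bob) can still go to r. Fixed point.
From k, successor s is in the attractor (rank 1); the other successor p is not.

s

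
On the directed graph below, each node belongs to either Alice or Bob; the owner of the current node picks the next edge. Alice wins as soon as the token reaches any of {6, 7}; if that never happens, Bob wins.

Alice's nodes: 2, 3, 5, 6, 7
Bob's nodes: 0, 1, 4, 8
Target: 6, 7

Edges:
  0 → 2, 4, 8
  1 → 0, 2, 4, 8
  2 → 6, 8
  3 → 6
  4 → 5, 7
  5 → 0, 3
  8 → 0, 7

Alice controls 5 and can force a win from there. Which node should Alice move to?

3

A0 = {6, 7}
A1: add {2, 3} — 2 (Alice) has 2→6; 3 (Alice) has 3→6.
A2: add {5} — 5 (Alice) has 5→3.
A3: add {4} — 4 (Bob): all of {5, 7} already in.
A4 = A3; e.g. 0 (Bob) can still go to 8. Fixed point.
From 5, successor 3 is in the attractor (rank 1); the other successor 0 is not.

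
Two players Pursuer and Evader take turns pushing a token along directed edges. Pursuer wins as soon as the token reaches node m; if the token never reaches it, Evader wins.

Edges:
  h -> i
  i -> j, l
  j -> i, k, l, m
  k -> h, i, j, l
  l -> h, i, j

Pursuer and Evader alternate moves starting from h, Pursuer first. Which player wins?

Evader

Track states (vertex, player-to-move).
A0 = {(m,Pursuer), (m,Evader)}
A1: add {(j,Pursuer)}.
A2 = A1; e.g. (h,Pursuer) stays out. (h,Pursuer) never enters ⇒ Evader avoids the target.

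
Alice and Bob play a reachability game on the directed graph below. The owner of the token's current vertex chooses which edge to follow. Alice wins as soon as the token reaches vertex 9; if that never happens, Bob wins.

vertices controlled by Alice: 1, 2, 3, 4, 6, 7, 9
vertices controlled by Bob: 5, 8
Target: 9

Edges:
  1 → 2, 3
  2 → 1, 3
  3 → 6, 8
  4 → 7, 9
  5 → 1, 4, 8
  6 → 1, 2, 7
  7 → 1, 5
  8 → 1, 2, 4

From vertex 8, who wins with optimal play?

Bob

A0 = {9}
A1: add {4} — 4 (Alice) has 4→9.
A2 = A1; e.g. 1 (Alice) has no edge into A1. Fixed point.
8 never enters the attractor, so Bob can avoid the target forever.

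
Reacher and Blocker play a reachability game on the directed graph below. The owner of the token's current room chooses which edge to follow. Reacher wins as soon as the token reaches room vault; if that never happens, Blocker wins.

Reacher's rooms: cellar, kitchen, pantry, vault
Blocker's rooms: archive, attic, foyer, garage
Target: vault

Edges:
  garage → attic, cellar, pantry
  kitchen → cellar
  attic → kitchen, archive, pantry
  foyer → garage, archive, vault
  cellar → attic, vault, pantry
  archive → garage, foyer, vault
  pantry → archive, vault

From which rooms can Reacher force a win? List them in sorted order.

cellar, kitchen, pantry, vault

A0 = {vault}
A1: add {cellar, pantry} — cellar (Reacher) has cellar→vault; pantry (Reacher) has pantry→vault.
A2: add {kitchen} — kitchen (Reacher) has kitchen→cellar.
A3 = A2; e.g. garage (Blocker) can still go to attic. Fixed point.
Reacher's winning region = {cellar, kitchen, pantry, vault}.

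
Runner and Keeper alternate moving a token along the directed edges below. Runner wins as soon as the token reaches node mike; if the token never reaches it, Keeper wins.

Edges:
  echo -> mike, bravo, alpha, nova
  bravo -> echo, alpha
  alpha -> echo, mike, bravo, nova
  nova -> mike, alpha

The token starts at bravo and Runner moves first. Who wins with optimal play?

Keeper

Track states (vertex, player-to-move).
A0 = {(mike,Runner), (mike,Keeper)}
A1: add {(echo,Runner), (alpha,Runner), (nova,Runner)}.
A2: add {(bravo,Keeper), (nova,Keeper)}.
A3 = A2; e.g. (echo,Keeper) stays out. (bravo,Runner) never enters ⇒ Keeper avoids the target.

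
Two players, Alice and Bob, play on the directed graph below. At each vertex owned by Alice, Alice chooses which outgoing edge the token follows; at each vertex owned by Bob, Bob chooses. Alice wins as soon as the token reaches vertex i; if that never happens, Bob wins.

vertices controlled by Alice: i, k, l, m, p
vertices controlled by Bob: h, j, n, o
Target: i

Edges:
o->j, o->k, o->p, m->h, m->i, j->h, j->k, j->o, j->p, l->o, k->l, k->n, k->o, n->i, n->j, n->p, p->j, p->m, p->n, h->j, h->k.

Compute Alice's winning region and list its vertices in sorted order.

i, m, p

A0 = {i}
A1: add {m} — m (Alice) has m→i.
A2: add {p} — p (Alice) has p→m.
A3 = A2; e.g. h (Bob) can still go to j. Fixed point.
Alice's winning region = {i, m, p}.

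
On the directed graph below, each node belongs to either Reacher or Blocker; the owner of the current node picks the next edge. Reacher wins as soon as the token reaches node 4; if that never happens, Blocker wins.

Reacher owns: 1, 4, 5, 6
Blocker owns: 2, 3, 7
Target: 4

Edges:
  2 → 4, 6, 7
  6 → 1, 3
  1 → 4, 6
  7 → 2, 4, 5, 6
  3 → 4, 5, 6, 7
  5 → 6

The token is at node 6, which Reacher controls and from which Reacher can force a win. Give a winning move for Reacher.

A0 = {4}
A1: add {1} — 1 (Reacher) has 1→4.
A2: add {6} — 6 (Reacher) has 6→1.
A3: add {5} — 5 (Reacher) has 5→6.
A4 = A3; e.g. 2 (Blocker) can still go to 7. Fixed point.
From 6, successor 1 is in the attractor (rank 1); the other successor 3 is not.

1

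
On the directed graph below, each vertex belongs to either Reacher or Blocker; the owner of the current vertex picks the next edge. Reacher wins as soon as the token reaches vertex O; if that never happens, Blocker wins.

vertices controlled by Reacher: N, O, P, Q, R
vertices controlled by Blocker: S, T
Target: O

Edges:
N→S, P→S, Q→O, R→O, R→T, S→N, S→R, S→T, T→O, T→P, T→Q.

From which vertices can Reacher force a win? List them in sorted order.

O, Q, R

A0 = {O}
A1: add {Q, R} — Q (Reacher) has Q→O; R (Reacher) has R→O.
A2 = A1; e.g. N (Reacher) has no edge into A1. Fixed point.
Reacher's winning region = {O, Q, R}.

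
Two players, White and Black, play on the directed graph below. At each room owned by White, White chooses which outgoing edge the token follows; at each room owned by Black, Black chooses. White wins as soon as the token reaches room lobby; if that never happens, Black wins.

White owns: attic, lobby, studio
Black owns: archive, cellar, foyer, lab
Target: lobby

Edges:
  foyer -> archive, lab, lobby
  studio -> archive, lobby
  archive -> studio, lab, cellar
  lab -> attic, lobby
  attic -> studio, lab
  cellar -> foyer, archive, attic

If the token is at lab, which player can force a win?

A0 = {lobby}
A1: add {studio} — studio (White) has studio→lobby.
A2: add {attic} — attic (White) has attic→studio.
A3: add {lab} — lab (Black): all of {attic, lobby} already in.
A4 = A3; e.g. foyer (Black) can still go to archive. Fixed point.
lab ∈ A3, so White can force the target.

White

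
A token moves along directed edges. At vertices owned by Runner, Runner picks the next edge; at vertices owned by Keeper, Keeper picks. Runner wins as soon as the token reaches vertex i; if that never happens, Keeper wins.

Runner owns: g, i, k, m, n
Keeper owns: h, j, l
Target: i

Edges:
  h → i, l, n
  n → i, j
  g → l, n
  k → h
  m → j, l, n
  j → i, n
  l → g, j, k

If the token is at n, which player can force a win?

A0 = {i}
A1: add {n} — n (Runner) has n→i.
n ∈ A1, so Runner can force the target.

Runner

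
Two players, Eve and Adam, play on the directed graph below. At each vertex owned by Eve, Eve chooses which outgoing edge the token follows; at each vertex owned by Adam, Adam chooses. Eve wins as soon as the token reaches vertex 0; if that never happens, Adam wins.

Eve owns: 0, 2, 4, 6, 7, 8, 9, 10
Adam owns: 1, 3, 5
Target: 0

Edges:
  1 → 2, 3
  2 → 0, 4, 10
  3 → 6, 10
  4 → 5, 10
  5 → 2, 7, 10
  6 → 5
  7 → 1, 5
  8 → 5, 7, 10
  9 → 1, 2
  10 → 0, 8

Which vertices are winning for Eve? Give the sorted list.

0, 2, 4, 8, 9, 10

A0 = {0}
A1: add {2, 10} — 2 (Eve) has 2→0; 10 (Eve) has 10→0.
A2: add {4, 8, 9} — 4 (Eve) has 4→10; 8 (Eve) has 8→10; 9 (Eve) has 9→2.
A3 = A2; e.g. 1 (Adam) can still go to 3. Fixed point.
Eve's winning region = {0, 2, 4, 8, 9, 10}.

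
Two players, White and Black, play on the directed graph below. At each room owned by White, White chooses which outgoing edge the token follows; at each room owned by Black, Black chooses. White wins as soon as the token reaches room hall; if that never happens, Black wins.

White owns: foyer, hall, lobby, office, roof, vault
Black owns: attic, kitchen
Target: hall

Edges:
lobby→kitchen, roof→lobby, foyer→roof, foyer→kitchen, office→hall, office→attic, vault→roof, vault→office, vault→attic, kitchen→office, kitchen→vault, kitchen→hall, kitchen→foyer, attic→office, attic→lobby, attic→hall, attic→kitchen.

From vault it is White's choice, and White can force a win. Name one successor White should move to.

A0 = {hall}
A1: add {office} — office (White) has office→hall.
A2: add {vault} — vault (White) has vault→office.
A3 = A2; e.g. roof (White) has no edge into A2. Fixed point.
From vault, successor office is in the attractor (rank 1); the other successors attic, roof are not.

office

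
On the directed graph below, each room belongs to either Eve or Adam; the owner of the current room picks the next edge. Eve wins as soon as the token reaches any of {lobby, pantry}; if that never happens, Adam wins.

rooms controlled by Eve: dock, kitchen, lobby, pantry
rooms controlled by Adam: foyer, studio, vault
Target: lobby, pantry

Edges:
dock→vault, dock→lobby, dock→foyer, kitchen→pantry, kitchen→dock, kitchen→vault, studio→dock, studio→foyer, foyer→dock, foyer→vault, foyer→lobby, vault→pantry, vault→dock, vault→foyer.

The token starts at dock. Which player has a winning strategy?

A0 = {lobby, pantry}
A1: add {dock, kitchen} — kitchen (Eve) has kitchen→pantry; dock (Eve) has dock→lobby.
A2 = A1; e.g. studio (Adam) can still go to foyer. Fixed point.
dock ∈ A1, so Eve can force the target.

Eve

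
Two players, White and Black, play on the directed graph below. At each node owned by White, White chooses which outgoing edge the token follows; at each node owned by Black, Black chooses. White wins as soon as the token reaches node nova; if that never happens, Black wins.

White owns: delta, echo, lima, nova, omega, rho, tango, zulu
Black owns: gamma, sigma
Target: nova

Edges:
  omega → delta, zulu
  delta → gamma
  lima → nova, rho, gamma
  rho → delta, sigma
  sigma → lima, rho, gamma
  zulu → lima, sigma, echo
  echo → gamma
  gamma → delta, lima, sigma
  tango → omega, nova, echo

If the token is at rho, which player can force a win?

Black

A0 = {nova}
A1: add {lima, tango} — lima (White) has lima→nova; tango (White) has tango→nova.
A2: add {zulu} — zulu (White) has zulu→lima.
A3: add {omega} — omega (White) has omega→zulu.
A4 = A3; e.g. delta (White) has no edge into A3. Fixed point.
rho never enters the attractor, so Black can avoid the target forever.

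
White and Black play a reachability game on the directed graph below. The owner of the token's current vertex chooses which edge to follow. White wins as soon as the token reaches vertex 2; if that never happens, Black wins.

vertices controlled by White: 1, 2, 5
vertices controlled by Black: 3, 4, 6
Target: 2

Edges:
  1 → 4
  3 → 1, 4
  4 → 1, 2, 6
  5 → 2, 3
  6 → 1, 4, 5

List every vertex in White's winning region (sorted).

A0 = {2}
A1: add {5} — 5 (White) has 5→2.
A2 = A1; e.g. 1 (White) has no edge into A1. Fixed point.
White's winning region = {2, 5}.

2, 5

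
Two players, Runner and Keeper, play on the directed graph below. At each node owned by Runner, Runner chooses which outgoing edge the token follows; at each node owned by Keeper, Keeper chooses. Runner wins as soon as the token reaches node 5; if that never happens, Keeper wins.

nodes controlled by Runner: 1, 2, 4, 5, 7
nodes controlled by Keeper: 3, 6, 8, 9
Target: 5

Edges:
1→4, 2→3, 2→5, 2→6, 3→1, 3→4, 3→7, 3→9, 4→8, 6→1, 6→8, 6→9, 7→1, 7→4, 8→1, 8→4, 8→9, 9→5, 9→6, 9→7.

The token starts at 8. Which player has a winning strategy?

A0 = {5}
A1: add {2} — 2 (Runner) has 2→5.
A2 = A1; e.g. 1 (Runner) has no edge into A1. Fixed point.
8 never enters the attractor, so Keeper can avoid the target forever.

Keeper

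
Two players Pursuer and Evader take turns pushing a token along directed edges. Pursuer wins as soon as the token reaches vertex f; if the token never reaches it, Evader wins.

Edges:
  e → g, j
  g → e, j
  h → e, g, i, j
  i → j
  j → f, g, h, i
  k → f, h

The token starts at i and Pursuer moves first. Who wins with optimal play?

Evader

Track states (vertex, player-to-move).
A0 = {(f,Pursuer), (f,Evader)}
A1: add {(j,Pursuer), (k,Pursuer)}.
A2: add {(i,Evader)}.
A3: add {(h,Pursuer)}.
A4: add {(k,Evader)}.
A5 = A4; e.g. (e,Pursuer) stays out. (i,Pursuer) never enters ⇒ Evader avoids the target.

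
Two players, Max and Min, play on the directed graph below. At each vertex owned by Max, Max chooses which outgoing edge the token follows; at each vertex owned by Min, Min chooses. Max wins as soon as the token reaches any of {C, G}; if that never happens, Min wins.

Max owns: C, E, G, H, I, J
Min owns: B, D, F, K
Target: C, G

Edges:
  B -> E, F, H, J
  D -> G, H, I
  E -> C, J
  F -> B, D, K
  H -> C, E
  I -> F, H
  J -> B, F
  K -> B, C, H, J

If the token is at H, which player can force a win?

Max

A0 = {C, G}
A1: add {E, H} — E (Max) has E→C; H (Max) has H→C.
H ∈ A1, so Max can force the target.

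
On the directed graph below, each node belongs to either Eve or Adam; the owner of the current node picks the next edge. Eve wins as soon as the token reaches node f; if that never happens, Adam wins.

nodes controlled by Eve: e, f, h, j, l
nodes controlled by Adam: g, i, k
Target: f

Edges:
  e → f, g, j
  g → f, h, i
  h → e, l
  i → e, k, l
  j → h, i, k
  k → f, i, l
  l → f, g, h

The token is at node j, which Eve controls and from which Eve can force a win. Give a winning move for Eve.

h

A0 = {f}
A1: add {e, l} — e (Eve) has e→f; l (Eve) has l→f.
A2: add {h} — h (Eve) has h→e.
A3: add {j} — j (Eve) has j→h.
A4 = A3; e.g. g (Adam) can still go to i. Fixed point.
From j, successor h is in the attractor (rank 2); the other successors i, k are not.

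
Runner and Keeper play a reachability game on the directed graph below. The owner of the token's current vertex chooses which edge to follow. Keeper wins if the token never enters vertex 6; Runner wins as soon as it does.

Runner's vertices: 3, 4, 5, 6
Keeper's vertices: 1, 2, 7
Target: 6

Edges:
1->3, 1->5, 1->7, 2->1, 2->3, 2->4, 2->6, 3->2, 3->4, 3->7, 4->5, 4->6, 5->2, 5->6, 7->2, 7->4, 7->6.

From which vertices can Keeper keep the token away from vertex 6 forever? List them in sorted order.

A0 = {6}
A1: add {4, 5} — 4 (Runner) has 4→6; 5 (Runner) has 5→6.
A2: add {3} — 3 (Runner) has 3→4.
A3 = A2; e.g. 1 (Keeper) can still go to 7. Fixed point.
Runner's attractor = {3, 4, 5, 6}; Keeper avoids the target exactly from the complement.

1, 2, 7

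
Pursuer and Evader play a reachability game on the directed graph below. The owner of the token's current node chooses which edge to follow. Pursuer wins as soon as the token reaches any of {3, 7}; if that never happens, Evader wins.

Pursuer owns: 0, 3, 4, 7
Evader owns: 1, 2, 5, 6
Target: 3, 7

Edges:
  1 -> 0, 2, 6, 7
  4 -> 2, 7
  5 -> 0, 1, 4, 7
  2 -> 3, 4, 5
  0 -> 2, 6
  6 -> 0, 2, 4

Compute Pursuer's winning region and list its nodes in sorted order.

A0 = {3, 7}
A1: add {4} — 4 (Pursuer) has 4→7.
A2 = A1; e.g. 0 (Pursuer) has no edge into A1. Fixed point.
Pursuer's winning region = {3, 4, 7}.

3, 4, 7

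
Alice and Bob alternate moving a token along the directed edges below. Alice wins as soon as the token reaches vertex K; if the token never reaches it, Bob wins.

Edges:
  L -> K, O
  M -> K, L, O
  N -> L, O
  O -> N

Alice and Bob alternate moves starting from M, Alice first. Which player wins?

Track states (vertex, player-to-move).
A0 = {(K,Alice), (K,Bob)}
A1: add {(L,Alice), (M,Alice)}.
(M,Alice) ∈ A1 ⇒ Alice forces the target.

Alice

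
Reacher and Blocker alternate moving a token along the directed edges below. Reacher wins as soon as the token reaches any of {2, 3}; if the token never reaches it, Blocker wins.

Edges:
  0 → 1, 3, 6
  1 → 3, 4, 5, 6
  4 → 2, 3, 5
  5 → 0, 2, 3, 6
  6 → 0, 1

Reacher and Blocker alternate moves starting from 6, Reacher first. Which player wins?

Blocker

Track states (vertex, player-to-move).
A0 = {(2,Reacher), (2,Blocker), (3,Reacher), (3,Blocker)}
A1: add {(0,Reacher), (1,Reacher), (4,Reacher), (5,Reacher)}.
A2: add {(4,Blocker), (6,Blocker)}.
A3 = A2; e.g. (0,Blocker) stays out. (6,Reacher) never enters ⇒ Blocker avoids the target.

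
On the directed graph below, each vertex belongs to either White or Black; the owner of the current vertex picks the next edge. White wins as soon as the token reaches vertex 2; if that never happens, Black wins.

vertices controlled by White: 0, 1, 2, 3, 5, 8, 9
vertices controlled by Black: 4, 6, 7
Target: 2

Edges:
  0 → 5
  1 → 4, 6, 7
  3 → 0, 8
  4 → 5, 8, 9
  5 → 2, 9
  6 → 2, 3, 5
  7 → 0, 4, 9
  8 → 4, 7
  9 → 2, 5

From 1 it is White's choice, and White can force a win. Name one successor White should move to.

A0 = {2}
A1: add {5, 9} — 5 (White) has 5→2; 9 (White) has 9→2.
A2: add {0} — 0 (White) has 0→5.
A3: add {3} — 3 (White) has 3→0.
A4: add {6} — 6 (Black): all of {2, 3, 5} already in.
A5: add {1} — 1 (White) has 1→6.
A6 = A5; e.g. 4 (Black) can still go to 8. Fixed point.
From 1, successor 6 is in the attractor (rank 4); the other successors 4, 7 are not.

6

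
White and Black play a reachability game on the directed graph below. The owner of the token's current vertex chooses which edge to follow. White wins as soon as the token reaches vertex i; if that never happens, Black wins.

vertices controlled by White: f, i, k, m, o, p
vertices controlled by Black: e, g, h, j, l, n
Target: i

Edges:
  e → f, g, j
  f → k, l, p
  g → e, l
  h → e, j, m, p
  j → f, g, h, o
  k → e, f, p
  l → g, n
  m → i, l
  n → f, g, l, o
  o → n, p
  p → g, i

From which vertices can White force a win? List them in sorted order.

f, i, k, m, o, p

A0 = {i}
A1: add {m, p} — m (White) has m→i; p (White) has p→i.
A2: add {f, k, o} — f (White) has f→p; k (White) has k→p; o (White) has o→p.
A3 = A2; e.g. e (Black) can still go to g. Fixed point.
White's winning region = {f, i, k, m, o, p}.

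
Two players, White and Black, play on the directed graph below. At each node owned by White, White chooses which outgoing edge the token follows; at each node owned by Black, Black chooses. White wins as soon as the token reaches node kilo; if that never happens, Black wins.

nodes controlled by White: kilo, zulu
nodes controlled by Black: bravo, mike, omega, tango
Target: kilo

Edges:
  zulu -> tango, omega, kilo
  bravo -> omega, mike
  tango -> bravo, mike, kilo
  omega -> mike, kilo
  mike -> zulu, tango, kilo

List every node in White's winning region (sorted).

A0 = {kilo}
A1: add {zulu} — zulu (White) has zulu→kilo.
A2 = A1; e.g. bravo (Black) can still go to omega. Fixed point.
White's winning region = {kilo, zulu}.

kilo, zulu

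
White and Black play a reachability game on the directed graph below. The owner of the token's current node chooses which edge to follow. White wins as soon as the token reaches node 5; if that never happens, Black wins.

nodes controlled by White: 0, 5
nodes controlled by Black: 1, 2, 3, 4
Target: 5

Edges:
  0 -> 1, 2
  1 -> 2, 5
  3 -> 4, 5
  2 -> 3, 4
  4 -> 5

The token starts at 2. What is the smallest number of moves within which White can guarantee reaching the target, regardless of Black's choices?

3

A0 = {5}
A1: add {4} — 4 (Black): all of {5} already in.
A2: add {3} — 3 (Black): all of {4, 5} already in.
A3: add {2} — 2 (Black): all of {3, 4} already in.
2 enters the attractor at level 3, so White can force the target in 3 moves from there.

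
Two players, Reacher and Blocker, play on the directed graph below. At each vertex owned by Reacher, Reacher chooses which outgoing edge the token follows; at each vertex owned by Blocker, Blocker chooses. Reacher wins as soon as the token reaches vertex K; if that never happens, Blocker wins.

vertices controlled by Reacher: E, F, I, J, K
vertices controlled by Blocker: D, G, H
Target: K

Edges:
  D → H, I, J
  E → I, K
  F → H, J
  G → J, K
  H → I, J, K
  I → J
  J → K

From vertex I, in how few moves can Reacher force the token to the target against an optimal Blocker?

2

A0 = {K}
A1: add {E, J} — E (Reacher) has E→K; J (Reacher) has J→K.
A2: add {F, G, I} — F (Reacher) has F→J; G (Blocker): all of {J, K} already in; I (Reacher) has I→J.
I enters the attractor at level 2, so Reacher can force the target in 2 moves from there.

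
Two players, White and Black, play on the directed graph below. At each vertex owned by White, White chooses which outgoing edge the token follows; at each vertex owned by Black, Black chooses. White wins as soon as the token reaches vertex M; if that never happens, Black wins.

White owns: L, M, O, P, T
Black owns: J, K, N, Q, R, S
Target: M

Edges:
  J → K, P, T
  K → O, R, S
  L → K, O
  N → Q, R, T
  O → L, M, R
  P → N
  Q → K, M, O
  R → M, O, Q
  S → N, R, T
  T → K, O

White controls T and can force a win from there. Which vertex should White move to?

A0 = {M}
A1: add {O} — O (White) has O→M.
A2: add {L, T} — L (White) has L→O; T (White) has T→O.
A3 = A2; e.g. J (Black) can still go to K. Fixed point.
From T, successor O is in the attractor (rank 1); the other successor K is not.

O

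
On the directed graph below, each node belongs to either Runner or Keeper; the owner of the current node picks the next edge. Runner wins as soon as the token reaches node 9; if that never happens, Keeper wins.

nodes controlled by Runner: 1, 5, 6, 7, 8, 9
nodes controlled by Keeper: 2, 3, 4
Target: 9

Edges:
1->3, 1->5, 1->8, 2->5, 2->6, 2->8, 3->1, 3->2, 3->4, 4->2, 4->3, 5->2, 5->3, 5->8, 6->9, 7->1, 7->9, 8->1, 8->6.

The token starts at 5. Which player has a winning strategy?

Runner

A0 = {9}
A1: add {6, 7} — 6 (Runner) has 6→9; 7 (Runner) has 7→9.
A2: add {8} — 8 (Runner) has 8→6.
A3: add {1, 5} — 1 (Runner) has 1→8; 5 (Runner) has 5→8.
5 ∈ A3, so Runner can force the target.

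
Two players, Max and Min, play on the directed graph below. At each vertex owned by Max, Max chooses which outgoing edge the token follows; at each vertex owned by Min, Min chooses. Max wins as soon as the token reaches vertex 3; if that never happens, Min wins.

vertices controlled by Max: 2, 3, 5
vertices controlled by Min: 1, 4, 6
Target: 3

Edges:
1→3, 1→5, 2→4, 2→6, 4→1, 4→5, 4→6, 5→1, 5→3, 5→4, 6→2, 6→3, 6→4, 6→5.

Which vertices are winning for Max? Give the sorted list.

1, 3, 5

A0 = {3}
A1: add {5} — 5 (Max) has 5→3.
A2: add {1} — 1 (Min): all of {3, 5} already in.
A3 = A2; e.g. 2 (Max) has no edge into A2. Fixed point.
Max's winning region = {1, 3, 5}.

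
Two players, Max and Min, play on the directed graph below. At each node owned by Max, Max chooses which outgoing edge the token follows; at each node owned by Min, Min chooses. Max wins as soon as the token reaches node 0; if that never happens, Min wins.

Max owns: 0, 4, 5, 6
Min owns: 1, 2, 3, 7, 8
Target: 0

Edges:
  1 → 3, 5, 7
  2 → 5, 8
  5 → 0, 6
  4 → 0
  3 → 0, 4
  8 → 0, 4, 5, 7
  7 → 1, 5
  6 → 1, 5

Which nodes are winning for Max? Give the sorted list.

A0 = {0}
A1: add {4, 5} — 4 (Max) has 4→0; 5 (Max) has 5→0.
A2: add {3, 6} — 3 (Min): all of {0, 4} already in; 6 (Max) has 6→5.
A3 = A2; e.g. 1 (Min) can still go to 7. Fixed point.
Max's winning region = {0, 3, 4, 5, 6}.

0, 3, 4, 5, 6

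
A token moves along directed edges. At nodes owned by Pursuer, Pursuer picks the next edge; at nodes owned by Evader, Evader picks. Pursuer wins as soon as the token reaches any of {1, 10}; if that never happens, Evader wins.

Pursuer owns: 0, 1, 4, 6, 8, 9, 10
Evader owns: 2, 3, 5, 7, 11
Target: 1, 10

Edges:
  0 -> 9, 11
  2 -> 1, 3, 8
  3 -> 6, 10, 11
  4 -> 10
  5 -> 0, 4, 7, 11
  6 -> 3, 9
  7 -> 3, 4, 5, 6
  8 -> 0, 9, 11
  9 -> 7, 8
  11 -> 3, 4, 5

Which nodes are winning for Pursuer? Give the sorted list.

A0 = {1, 10}
A1: add {4} — 4 (Pursuer) has 4→10.
A2 = A1; e.g. 0 (Pursuer) has no edge into A1. Fixed point.
Pursuer's winning region = {1, 4, 10}.

1, 4, 10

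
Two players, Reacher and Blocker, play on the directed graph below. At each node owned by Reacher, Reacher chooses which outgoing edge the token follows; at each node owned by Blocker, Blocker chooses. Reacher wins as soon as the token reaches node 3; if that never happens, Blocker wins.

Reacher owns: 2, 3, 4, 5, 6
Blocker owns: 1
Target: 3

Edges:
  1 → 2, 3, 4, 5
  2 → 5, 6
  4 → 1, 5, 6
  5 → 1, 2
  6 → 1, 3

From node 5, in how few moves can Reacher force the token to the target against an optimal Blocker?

3

A0 = {3}
A1: add {6} — 6 (Reacher) has 6→3.
A2: add {2, 4} — 2 (Reacher) has 2→6; 4 (Reacher) has 4→6.
A3: add {5} — 5 (Reacher) has 5→2.
5 enters the attractor at level 3, so Reacher can force the target in 3 moves from there.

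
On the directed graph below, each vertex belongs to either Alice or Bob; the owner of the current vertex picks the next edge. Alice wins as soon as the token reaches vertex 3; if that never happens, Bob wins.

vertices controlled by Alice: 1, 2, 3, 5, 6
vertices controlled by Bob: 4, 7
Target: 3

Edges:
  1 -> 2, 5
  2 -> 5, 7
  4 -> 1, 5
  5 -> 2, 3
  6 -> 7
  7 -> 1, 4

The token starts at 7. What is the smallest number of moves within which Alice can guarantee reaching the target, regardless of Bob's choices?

4

A0 = {3}
A1: add {5} — 5 (Alice) has 5→3.
A2: add {1, 2} — 1 (Alice) has 1→5; 2 (Alice) has 2→5.
A3: add {4} — 4 (Bob): all of {1, 5} already in.
A4: add {7} — 7 (Bob): all of {1, 4} already in.
7 enters the attractor at level 4, so Alice can force the target in 4 moves from there.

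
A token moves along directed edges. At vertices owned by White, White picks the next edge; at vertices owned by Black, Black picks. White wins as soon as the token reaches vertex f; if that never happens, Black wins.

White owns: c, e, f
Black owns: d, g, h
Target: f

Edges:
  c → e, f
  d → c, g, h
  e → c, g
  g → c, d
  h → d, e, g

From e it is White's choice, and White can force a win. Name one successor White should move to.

c

A0 = {f}
A1: add {c} — c (White) has c→f.
A2: add {e} — e (White) has e→c.
A3 = A2; e.g. d (Black) can still go to g. Fixed point.
From e, successor c is in the attractor (rank 1); the other successor g is not.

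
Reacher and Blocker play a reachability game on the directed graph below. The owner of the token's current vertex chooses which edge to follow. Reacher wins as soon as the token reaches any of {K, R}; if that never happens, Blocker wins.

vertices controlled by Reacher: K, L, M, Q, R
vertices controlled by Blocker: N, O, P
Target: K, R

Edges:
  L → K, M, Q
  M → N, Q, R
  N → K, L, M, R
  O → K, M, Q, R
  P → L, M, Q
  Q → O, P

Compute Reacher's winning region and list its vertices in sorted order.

A0 = {K, R}
A1: add {L, M} — L (Reacher) has L→K; M (Reacher) has M→R.
A2: add {N} — N (Blocker): all of {K, L, M, R} already in.
A3 = A2; e.g. O (Blocker) can still go to Q. Fixed point.
Reacher's winning region = {K, L, M, N, R}.

K, L, M, N, R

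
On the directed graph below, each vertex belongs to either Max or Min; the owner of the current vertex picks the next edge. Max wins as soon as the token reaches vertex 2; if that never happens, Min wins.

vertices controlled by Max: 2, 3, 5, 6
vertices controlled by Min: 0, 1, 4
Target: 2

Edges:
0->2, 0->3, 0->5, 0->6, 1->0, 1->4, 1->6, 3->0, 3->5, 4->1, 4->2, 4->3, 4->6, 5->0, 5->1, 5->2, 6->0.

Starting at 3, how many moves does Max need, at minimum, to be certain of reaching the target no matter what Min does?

A0 = {2}
A1: add {5} — 5 (Max) has 5→2.
A2: add {3} — 3 (Max) has 3→5.
A3 = A2; e.g. 0 (Min) can still go to 6. Fixed point.
3 enters the attractor at level 2, so Max can force the target in 2 moves from there.

2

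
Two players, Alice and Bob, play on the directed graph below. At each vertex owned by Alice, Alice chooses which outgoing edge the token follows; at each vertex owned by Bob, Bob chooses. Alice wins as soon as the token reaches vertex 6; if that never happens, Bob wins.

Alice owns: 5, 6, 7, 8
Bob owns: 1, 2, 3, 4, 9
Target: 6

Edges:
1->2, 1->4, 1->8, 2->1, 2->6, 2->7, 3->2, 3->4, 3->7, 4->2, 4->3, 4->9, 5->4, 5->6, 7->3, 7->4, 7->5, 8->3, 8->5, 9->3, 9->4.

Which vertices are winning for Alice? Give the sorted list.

5, 6, 7, 8

A0 = {6}
A1: add {5} — 5 (Alice) has 5→6.
A2: add {7, 8} — 7 (Alice) has 7→5; 8 (Alice) has 8→5.
A3 = A2; e.g. 1 (Bob) can still go to 2. Fixed point.
Alice's winning region = {5, 6, 7, 8}.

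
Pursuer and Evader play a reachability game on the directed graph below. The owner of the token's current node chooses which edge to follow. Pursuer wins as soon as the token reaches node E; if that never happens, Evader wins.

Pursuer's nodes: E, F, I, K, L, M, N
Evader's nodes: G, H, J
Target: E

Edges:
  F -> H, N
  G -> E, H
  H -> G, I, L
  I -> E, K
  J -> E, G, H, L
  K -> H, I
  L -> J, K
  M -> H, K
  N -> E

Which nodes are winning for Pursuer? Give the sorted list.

A0 = {E}
A1: add {I, N} — I (Pursuer) has I→E; N (Pursuer) has N→E.
A2: add {F, K} — F (Pursuer) has F→N; K (Pursuer) has K→I.
A3: add {L, M} — L (Pursuer) has L→K; M (Pursuer) has M→K.
A4 = A3; e.g. G (Evader) can still go to H. Fixed point.
Pursuer's winning region = {E, F, I, K, L, M, N}.

E, F, I, K, L, M, N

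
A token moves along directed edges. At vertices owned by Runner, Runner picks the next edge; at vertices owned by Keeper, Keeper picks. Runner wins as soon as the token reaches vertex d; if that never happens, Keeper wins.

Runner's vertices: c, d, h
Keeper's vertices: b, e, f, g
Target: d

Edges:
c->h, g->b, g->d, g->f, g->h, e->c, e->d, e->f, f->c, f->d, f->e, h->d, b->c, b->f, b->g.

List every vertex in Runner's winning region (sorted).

A0 = {d}
A1: add {h} — h (Runner) has h→d.
A2: add {c} — c (Runner) has c→h.
A3 = A2; e.g. b (Keeper) can still go to f. Fixed point.
Runner's winning region = {c, d, h}.

c, d, h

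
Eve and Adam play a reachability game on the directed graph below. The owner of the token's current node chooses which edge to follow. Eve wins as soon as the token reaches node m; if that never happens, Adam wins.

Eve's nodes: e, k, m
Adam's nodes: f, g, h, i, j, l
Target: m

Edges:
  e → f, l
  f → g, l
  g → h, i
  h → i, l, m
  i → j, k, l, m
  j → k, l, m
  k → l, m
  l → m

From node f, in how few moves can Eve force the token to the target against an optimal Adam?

A0 = {m}
A1: add {k, l} — k (Eve) has k→m; l (Adam): all of {m} already in.
A2: add {e, j} — e (Eve) has e→l; j (Adam): all of {k, l, m} already in.
A3: add {i} — i (Adam): all of {j, k, l, m} already in.
A4: add {h} — h (Adam): all of {i, l, m} already in.
A5: add {g} — g (Adam): all of {h, i} already in.
A6: add {f} — f (Adam): all of {g, l} already in.
A6 = all vertices. Fixed point.
f enters the attractor at level 6, so Eve can force the target in 6 moves from there.

6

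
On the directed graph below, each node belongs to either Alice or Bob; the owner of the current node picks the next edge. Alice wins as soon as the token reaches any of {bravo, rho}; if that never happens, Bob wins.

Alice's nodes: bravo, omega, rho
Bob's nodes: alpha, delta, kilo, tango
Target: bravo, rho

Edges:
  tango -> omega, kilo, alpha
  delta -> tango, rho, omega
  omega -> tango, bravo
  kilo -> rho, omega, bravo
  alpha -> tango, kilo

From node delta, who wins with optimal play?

A0 = {bravo, rho}
A1: add {omega} — omega (Alice) has omega→bravo.
A2: add {kilo} — kilo (Bob): all of {rho, omega, bravo} already in.
A3 = A2; e.g. tango (Bob) can still go to alpha. Fixed point.
delta never enters the attractor, so Bob can avoid the target forever.

Bob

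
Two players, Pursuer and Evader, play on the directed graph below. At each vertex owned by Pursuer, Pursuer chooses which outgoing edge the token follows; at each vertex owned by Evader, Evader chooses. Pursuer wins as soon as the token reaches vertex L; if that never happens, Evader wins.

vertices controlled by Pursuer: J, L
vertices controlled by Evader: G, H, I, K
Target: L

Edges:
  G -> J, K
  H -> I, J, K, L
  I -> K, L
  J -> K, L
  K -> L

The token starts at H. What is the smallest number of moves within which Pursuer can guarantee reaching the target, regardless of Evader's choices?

A0 = {L}
A1: add {J, K} — J (Pursuer) has J→L; K (Evader): all of {L} already in.
A2: add {G, I} — G (Evader): all of {J, K} already in; I (Evader): all of {K, L} already in.
A3: add {H} — H (Evader): all of {I, J, K, L} already in.
A3 = all vertices. Fixed point.
H enters the attractor at level 3, so Pursuer can force the target in 3 moves from there.

3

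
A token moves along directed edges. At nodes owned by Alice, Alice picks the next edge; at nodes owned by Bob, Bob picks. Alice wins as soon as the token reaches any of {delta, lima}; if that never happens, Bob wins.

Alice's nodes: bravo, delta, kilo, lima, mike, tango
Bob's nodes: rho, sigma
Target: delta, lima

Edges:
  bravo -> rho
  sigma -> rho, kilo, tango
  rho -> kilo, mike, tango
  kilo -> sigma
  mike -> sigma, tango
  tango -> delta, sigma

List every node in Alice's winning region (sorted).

A0 = {delta, lima}
A1: add {tango} — tango (Alice) has tango→delta.
A2: add {mike} — mike (Alice) has mike→tango.
A3 = A2; e.g. bravo (Alice) has no edge into A2. Fixed point.
Alice's winning region = {delta, lima, mike, tango}.

delta, lima, mike, tango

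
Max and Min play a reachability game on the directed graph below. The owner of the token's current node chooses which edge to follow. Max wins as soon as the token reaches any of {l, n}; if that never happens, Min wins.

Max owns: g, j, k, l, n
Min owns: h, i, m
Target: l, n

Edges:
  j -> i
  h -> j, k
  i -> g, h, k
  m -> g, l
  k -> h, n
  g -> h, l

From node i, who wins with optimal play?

Min

A0 = {l, n}
A1: add {g, k} — g (Max) has g→l; k (Max) has k→n.
A2: add {m} — m (Min): all of {g, l} already in.
A3 = A2; e.g. h (Min) can still go to j. Fixed point.
i never enters the attractor, so Min can avoid the target forever.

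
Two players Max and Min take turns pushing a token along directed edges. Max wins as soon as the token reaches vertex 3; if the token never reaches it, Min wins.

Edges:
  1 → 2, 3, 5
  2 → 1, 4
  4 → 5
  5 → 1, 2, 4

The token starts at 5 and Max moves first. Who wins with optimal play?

Min

Track states (vertex, player-to-move).
A0 = {(3,Max), (3,Min)}
A1: add {(1,Max)}.
A2 = A1; e.g. (1,Min) stays out. (5,Max) never enters ⇒ Min avoids the target.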